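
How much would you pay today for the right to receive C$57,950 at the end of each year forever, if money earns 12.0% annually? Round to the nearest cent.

PV = PMT / i = 57950 / 0.12 = 482,916.6667

C$482,916.67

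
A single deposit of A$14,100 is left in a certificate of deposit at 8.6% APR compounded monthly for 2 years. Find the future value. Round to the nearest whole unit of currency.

Periodic rate i = 0.086/12 = 0.00716667; n = 2 × 12 = 24 periods.
FV = PV·(1+i)^n = 14,100 × 1.186950 = 16,735.9884

A$16,736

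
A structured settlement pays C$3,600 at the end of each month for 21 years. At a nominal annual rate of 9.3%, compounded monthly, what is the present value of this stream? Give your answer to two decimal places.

C$398,127.53

With 12 periods per year: i = 0.00775, n = 252.
Annuity factor a(252|0.00775) = 110.590982; PV = 3600 × 110.590982 = 398,127.5339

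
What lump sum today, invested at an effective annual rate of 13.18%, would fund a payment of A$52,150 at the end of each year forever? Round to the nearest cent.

PV = PMT / i = 52150 / 0.1318 = 395,675.2656

A$395,675.27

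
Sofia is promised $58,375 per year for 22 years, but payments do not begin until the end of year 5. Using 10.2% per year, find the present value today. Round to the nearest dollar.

$342,257

PV at t=4 (ordinary 22-year annuity): 58375 × a(22|0.102) = 58375 × 8.646731 = 504,752.9434
Discount back 4 years: 504,752.9434 × (1+0.102)^(−4) = 504,752.9434 × 0.678069 = 342,257.1125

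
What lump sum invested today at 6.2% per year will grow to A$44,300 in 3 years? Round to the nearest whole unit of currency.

Discount factor = (1+0.062)^(−3) = 0.834885; PV = 44,300 × 0.834885 = 36,985.3877

A$36,985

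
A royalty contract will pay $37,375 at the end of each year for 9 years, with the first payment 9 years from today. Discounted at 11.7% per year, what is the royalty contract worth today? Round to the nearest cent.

$83,120.77

Value one period before first payment (t=8): 37375 × [1 − (1+0.117)^(−9)] / 0.117 = 37375 × 5.389565 = 201,434.9957
PV₀ = 201,434.9957 / (1+0.117)^8 = 201,434.9957 / 2.423402 = 83,120.7664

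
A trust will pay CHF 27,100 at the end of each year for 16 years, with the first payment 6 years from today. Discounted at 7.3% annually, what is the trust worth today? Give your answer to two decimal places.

PV at t=5 (ordinary 16-year annuity): 27100 × a(16|0.073) = 27100 × 9.261710 = 250,992.3474
Discount back 5 years: 250,992.3474 × (1+0.073)^(−5) = 250,992.3474 × 0.703075 = 176,466.3368

CHF 176,466.34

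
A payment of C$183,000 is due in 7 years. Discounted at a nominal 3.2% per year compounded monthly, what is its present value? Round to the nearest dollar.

C$146,318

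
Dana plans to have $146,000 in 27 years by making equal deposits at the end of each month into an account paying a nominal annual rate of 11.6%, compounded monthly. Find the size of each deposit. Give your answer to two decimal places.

$65.41

i = 0.116/12 = 0.00966667 per month; n = 27·12 = 324.
FV-annuity factor = 2232.166895; PMT = 146000 / 2232.166895 = 65.4073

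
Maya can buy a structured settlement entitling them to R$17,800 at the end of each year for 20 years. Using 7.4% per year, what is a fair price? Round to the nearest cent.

PV = 17800 × [1 − (1+0.074)^(−20)] / 0.074 = 17800 × 10.272486 = 182,850.2594

R$182,850.26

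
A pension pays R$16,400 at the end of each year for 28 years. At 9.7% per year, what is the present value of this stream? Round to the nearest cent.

R$156,416.45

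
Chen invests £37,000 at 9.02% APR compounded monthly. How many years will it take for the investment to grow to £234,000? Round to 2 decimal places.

Periodic rate i = 0.0902/12 = 0.00751667.
n = ln(234000/37000) / ln(1+0.00751667) = ln(6.32432) / 0.007489 = 246.2962 months
= 246.2962/12 years

20.52 years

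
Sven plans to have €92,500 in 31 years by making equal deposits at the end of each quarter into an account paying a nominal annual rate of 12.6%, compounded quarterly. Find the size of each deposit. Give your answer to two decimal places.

Periodic rate i = 0.126/4 = 0.0315; n = 31 × 4 = 124 periods.
FV-annuity factor = 1453.759429; PMT = 92500 / 1453.759429 = 63.6281

€63.63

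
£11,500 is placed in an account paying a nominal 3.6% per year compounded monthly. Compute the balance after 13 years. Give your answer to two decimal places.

£18,350.31

i = 0.036/12 = 0.003 per month; n = 13·12 = 156.
FV = PV·(1+i)^n = 11,500 × 1.595679 = 18,350.3094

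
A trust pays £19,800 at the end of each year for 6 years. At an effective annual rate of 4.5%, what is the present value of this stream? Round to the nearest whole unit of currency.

£102,126

PV = 19800 × [1 − (1+0.045)^(−6)] / 0.045 = 19800 × 5.157872 = 102,125.8752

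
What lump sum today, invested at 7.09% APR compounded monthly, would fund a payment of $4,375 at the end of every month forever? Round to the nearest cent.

$740,479.55

Periodic rate i = 0.0709/12 = 0.00590833.
PV = C/r = 4375/0.00590833 = 740,479.5487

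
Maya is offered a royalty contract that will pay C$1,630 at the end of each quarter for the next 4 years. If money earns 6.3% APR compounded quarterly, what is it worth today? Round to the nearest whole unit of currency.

With 4 periods per year: i = 0.01575, n = 16.
Annuity factor a(16|0.01575) = 14.046179; PV = 1630 × 14.046179 = 22,895.2725

C$22,895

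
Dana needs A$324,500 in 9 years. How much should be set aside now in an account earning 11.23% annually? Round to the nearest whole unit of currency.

PV = FV·(1+i)^(−n) = 324,500 × 0.383710 = 124,513.7366

A$124,514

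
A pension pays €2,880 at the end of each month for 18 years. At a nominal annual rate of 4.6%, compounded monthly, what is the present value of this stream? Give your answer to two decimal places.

i = 0.046/12 = 0.00383333 per month; n = 18·12 = 216.
PV = PMT · [1 − (1+i)^(−n)] / i = 2880 · 146.709278 = 422,522.7209

€422,522.72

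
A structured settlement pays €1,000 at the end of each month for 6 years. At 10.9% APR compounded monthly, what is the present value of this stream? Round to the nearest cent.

i = 0.109/12 = 0.00908333 per month; n = 6·12 = 72.
Annuity factor a(72|0.00908333) = 52.678992; PV = 1000 × 52.678992 = 52,678.9915

€52,678.99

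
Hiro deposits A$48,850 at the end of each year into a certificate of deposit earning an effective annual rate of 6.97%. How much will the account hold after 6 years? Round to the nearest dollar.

Accumulation factor s(6|0.0697) = 7.147884; FV = 48850 × 7.147884 = 349,174.1424

A$349,174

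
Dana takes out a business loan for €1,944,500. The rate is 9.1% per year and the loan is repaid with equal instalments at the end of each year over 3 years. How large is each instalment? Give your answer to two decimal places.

€769,553.43

PMT = 1.9445e+06 / ( [1 − (1+0.091)^(−3)] / 0.091 ) = 1.9445e+06 / 2.526790 = 769,553.4251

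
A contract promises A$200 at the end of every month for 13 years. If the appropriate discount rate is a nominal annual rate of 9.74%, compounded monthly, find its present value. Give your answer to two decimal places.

With 12 periods per year: i = 0.00811667, n = 156.
Annuity factor a(156|0.00811667) = 88.294213; PV = 200 × 88.294213 = 17,658.8427

A$17,658.84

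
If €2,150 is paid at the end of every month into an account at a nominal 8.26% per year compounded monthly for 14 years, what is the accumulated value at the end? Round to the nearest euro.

€676,517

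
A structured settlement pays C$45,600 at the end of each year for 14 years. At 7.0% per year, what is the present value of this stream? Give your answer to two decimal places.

PV = 45600 × [1 − (1+0.07)^(−14)] / 0.07 = 45600 × 8.745468 = 398,793.3401

C$398,793.34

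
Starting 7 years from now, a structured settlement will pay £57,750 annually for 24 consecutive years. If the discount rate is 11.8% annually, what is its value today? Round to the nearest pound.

PV at t=6 (ordinary 24-year annuity): 57750 × a(24|0.118) = 57750 × 7.891783 = 455,750.4544
Discount back 6 years: 455,750.4544 × (1+0.118)^(−6) = 455,750.4544 × 0.512093 = 233,386.7998

£233,387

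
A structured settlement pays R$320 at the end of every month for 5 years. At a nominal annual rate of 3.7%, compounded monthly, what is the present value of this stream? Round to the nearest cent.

i = 0.037/12 = 0.00308333 per month; n = 5·12 = 60.
PV = 320 × [1 − (1+0.00308333)^(−60)] / 0.00308333 = 320 × 54.700259 = 17,504.0828

R$17,504.08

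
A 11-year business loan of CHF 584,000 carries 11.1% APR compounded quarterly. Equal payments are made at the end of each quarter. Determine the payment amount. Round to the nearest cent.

CHF 23,147.53

i = 0.111/4 = 0.02775 per quarter; n = 11·4 = 44.
Annuity-PV factor = 25.229471; PMT = 584000 / 25.229471 = 23,147.5321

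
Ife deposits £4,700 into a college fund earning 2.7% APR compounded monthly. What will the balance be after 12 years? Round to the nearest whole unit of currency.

£6,496

Periodic rate i = 0.027/12 = 0.00225; n = 12 × 12 = 144 periods.
4,700 × (1+0.00225)^144 = 4,700 × 1.382144 = 6,496.0776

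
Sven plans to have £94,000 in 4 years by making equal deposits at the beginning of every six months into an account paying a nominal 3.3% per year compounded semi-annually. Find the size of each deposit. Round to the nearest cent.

i = 0.033/2 = 0.0165 per half-year; n = 4·2 = 8.
FV-annuity factor × (1+i) = 8.617444; PMT = 94000 / 8.617444 = 10,908.1063

£10,908.11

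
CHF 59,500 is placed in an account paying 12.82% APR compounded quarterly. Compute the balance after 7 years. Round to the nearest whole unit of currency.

CHF 143,925

i = 0.1282/4 = 0.03205 per quarter; n = 7·4 = 28.
FV = 59,500 × (1 + 0.03205)^28 = 143,925.4629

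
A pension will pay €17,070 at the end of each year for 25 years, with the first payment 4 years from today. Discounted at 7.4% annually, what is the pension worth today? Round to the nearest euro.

PV at t=3 (ordinary 25-year annuity): 17070 × a(25|0.074) = 17070 × 11.245418 = 191,959.2936
Discount back 3 years: 191,959.2936 × (1+0.074)^(−3) = 191,959.2936 × 0.807211 = 154,951.6835

€154,952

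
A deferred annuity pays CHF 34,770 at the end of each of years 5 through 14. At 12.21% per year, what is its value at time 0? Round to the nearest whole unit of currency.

CHF 122,863

Value one period before first payment (t=4): 34770 × [1 − (1+0.1221)^(−10)] / 0.1221 = 34770 × 5.601982 = 194,780.9047
PV₀ = 194,780.9047 / (1+0.1221)^4 = 194,780.9047 / 1.585354 = 122,862.7210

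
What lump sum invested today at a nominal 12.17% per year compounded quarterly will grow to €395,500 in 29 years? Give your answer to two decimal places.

€12,224.91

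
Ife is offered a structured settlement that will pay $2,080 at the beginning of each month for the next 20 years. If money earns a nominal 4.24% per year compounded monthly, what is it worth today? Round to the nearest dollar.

i = 0.0424/12 = 0.00353333 per month; n = 20·12 = 240.
Annuity factor a(240|0.00353333) × (1+i) = 162.199996; PV = 2080 × 162.199996 = 337,375.9915
(annuity-due: payments at period start, so ×(1+i).)

$337,376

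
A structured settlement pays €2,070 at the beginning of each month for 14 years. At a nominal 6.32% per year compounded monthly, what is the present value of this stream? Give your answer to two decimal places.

With 12 periods per year: i = 0.00526667, n = 168.
PV = PMT · [1 − (1+i)^(−n)] / i × (1+i) = 2070 · 111.898343 = 231,629.5691
(annuity-due: payments at period start, so ×(1+i).)

€231,629.57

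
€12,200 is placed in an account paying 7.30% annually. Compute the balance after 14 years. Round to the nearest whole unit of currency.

FV = 12,200 × (1 + 0.073)^14 = 32,715.6790

€32,716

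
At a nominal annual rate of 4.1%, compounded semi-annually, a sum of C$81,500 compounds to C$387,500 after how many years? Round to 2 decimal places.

38.42 years

Periodic rate i = 0.041/2 = 0.0205.
(1+i)^n = 387500/81500 = 4.75460, so n = ln 4.75460 / ln 1.0205 = 76.8312 half-years
= 76.8312/2 years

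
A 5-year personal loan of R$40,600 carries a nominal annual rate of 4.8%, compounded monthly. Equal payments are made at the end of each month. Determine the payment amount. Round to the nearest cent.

Periodic rate i = 0.048/12 = 0.004; n = 5 × 12 = 60 periods.
PMT = 40600 / ( [1 − (1+0.004)^(−60)] / 0.004 ) = 40600 / 53.248868 = 762.4575

R$762.46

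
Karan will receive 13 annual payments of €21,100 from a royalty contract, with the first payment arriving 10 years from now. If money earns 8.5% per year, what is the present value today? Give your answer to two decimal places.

PV at t=9 (ordinary 13-year annuity): 21100 × a(13|0.085) = 21100 × 7.690955 = 162,279.1485
Discount back 9 years: 162,279.1485 × (1+0.085)^(−9) = 162,279.1485 × 0.479880 = 77,874.4651

€77,874.47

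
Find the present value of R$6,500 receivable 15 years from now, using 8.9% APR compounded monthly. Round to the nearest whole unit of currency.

i = 0.089/12 = 0.00741667 per month; n = 15·12 = 180.
PV = FV·(1+i)^(−n) = 6,500 × 0.264458 = 1,718.9755

R$1,719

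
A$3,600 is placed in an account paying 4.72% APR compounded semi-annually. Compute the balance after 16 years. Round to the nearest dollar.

A$7,594

Periodic rate i = 0.0472/2 = 0.0236; n = 16 × 2 = 32 periods.
3,600 × (1+0.0236)^32 = 3,600 × 2.109448 = 7,594.0136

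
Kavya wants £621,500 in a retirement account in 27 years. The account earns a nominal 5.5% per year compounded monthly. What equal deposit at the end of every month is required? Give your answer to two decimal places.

Periodic rate i = 0.055/12 = 0.00458333; n = 27 × 12 = 324 periods.
FV-annuity factor = 741.820771; PMT = 621500 / 741.820771 = 837.8034

£837.80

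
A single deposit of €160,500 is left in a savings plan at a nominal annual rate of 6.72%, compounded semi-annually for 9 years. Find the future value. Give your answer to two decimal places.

€290,951.13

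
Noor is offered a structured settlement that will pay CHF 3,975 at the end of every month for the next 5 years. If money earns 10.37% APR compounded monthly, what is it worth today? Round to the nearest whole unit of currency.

CHF 185,491

i = 0.1037/12 = 0.00864167 per month; n = 5·12 = 60.
PV = PMT · [1 − (1+i)^(−n)] / i = 3975 · 46.664520 = 185,491.4658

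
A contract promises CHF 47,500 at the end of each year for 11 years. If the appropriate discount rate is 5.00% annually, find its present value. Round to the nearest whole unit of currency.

CHF 394,555

PV = 47500 × [1 − (1+0.05)^(−11)] / 0.05 = 47500 × 8.306414 = 394,554.6754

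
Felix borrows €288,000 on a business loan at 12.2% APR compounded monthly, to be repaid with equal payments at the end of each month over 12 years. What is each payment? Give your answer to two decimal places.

€3,817.60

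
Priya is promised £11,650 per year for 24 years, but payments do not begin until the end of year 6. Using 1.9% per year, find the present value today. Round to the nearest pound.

£202,847

Value one period before first payment (t=5): 11650 × [1 − (1+0.019)^(−24)] / 0.019 = 11650 × 19.129945 = 222,863.8648
Discount back 5 years: 222,863.8648 × (1+0.019)^(−5) = 222,863.8648 × 0.910184 = 202,847.0693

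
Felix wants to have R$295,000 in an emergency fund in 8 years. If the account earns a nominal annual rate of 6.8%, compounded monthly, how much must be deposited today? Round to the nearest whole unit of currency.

R$171,488

Periodic rate i = 0.068/12 = 0.00566667; n = 8 × 12 = 96 periods.
PV = 295,000 / (1 + 0.00566667)^96 = 295,000 / 1.720241 = 171,487.5881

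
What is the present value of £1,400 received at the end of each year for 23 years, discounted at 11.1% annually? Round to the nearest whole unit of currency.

Annuity factor a(23|0.111) = 8.208707; PV = 1400 × 8.208707 = 11,492.1904

£11,492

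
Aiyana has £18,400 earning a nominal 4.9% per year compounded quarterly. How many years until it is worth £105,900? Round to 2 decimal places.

Periodic rate i = 0.049/4 = 0.01225.
n = ln(105900/18400) / ln(1+0.01225) = ln(5.75543) / 0.012176 = 143.7422 quarters
= 143.7422/4 years

35.94 years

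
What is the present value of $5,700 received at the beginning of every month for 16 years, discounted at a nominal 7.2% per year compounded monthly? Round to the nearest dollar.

With 12 periods per year: i = 0.006, n = 192.
PV = 5700 × [1 − (1+0.006)^(−192)] / 0.006 × (1+i) = 5700 × 114.500612 = 652,653.4894
(annuity-due: payments at period start, so ×(1+i).)

$652,653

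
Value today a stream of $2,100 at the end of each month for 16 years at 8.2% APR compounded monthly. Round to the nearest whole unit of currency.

$224,192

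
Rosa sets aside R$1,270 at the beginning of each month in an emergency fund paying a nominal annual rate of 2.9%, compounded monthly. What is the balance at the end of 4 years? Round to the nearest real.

Periodic rate i = 0.029/12 = 0.00241667; n = 4 × 12 = 48 periods.
Accumulation factor s(48|0.00241667) × (1+i) = 50.952658; FV = 1270 × 50.952658 = 64,709.8755
(Beginning-of-period payments → annuity-due factor ×(1+i).)

R$64,710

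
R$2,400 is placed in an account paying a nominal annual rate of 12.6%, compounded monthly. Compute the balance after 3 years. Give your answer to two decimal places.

R$3,495.58

i = 0.126/12 = 0.0105 per month; n = 3·12 = 36.
FV = 2,400 × (1 + 0.0105)^36 = 3,495.5755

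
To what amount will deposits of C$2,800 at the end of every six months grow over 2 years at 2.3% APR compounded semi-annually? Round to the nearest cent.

Periodic rate i = 0.023/2 = 0.0115; n = 2 × 2 = 4 periods.
Accumulation factor s(4|0.0115) = 4.069531; FV = 2800 × 4.069531 = 11,394.6855

C$11,394.69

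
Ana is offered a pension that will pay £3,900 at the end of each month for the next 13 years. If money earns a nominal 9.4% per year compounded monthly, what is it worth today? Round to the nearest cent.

i = 0.094/12 = 0.00783333 per month; n = 13·12 = 156.
Annuity factor a(156|0.00783333) = 89.866402; PV = 3900 × 89.866402 = 350,478.9677

£350,478.97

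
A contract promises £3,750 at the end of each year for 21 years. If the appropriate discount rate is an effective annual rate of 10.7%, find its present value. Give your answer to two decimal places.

Annuity factor a(21|0.107) = 8.240403; PV = 3750 × 8.240403 = 30,901.5102

£30,901.51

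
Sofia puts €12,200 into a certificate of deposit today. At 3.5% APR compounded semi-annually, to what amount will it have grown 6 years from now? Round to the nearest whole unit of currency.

€15,024

i = 0.035/2 = 0.0175 per half-year; n = 6·2 = 12.
FV = 12,200 × (1 + 0.0175)^12 = 15,023.5596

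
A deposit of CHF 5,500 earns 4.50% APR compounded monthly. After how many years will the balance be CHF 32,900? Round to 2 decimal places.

Periodic rate i = 0.045/12 = 0.00375.
(1+i)^n = 32900/5500 = 5.98182, so n = ln 5.98182 / ln 1.00375 = 477.8870 months
= 477.8870/12 years

39.82 years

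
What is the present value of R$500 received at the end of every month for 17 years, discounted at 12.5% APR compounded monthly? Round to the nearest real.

i = 0.125/12 = 0.0104167 per month; n = 17·12 = 204.
Annuity factor a(204|0.0104167) = 84.407717; PV = 500 × 84.407717 = 42,203.8584

R$42,204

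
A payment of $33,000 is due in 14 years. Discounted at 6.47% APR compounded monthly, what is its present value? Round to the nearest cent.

$13,371.70

With 12 periods per year: i = 0.00539167, n = 168.
PV = FV·(1+i)^(−n) = 33,000 × 0.405203 = 13,371.7023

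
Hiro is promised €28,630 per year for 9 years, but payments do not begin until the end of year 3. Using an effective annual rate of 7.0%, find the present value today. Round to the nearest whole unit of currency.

Value one period before first payment (t=2): 28630 × [1 − (1+0.07)^(−9)] / 0.07 = 28630 × 6.515232 = 186,531.0993
PV₀ = 186,531.0993 / (1+0.07)^2 = 186,531.0993 / 1.144900 = 162,923.4861

€162,923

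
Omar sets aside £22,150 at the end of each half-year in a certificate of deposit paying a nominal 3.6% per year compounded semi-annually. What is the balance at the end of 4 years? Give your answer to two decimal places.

£188,774.66

With 2 periods per year: i = 0.018, n = 8.
Accumulation factor s(8|0.018) = 8.522558; FV = 22150 × 8.522558 = 188,774.6635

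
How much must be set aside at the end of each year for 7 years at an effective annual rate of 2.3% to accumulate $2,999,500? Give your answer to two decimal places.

PMT = 2.9995e+06 / ( [(1+0.023)^7 − 1] / 0.023 ) = 2.9995e+06 / 7.501947 = 399,829.5500

$399,829.55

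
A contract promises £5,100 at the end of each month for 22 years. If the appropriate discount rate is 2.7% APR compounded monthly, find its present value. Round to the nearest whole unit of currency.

Periodic rate i = 0.027/12 = 0.00225; n = 22 × 12 = 264 periods.
PV = PMT · [1 − (1+i)^(−n)] / i = 5100 · 198.896478 = 1,014,372.0362

£1,014,372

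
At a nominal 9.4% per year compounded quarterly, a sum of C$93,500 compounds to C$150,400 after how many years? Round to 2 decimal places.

5.12 years

Periodic rate i = 0.094/4 = 0.0235.
n = ln(150400/93500) / ln(1+0.0235) = ln(1.60856) / 0.023228 = 20.4639 quarters
= 20.4639/4 years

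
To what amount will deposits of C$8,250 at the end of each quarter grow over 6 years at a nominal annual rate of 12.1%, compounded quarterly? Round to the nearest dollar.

Periodic rate i = 0.121/4 = 0.03025; n = 6 × 4 = 24 periods.
Accumulation factor s(24|0.03025) = 34.534504; FV = 8250 × 34.534504 = 284,909.6556

C$284,910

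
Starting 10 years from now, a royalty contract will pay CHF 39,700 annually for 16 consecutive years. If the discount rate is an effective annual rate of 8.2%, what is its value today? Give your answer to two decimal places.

CHF 170,695.61

Value one period before first payment (t=9): 39700 × [1 − (1+0.082)^(−16)] / 0.082 = 39700 × 8.739311 = 346,950.6471
PV₀ = 346,950.6471 / (1+0.082)^9 = 346,950.6471 / 2.032569 = 170,695.6112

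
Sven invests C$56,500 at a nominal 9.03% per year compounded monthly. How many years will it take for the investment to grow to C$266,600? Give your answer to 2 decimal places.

17.25 years

Periodic rate i = 0.0903/12 = 0.007525.
(1+i)^n = 266600/56500 = 4.71858, so n = ln 4.71858 / ln 1.00753 = 206.9554 months
= 206.9554/12 years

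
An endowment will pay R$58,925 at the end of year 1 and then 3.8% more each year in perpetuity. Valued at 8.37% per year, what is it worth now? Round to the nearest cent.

R$1,289,387.31

PV = D₁/(r − g) = 58925/(0.0837 − 0.038) = 1,289,387.3085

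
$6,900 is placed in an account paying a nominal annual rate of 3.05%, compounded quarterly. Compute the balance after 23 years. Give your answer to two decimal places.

$13,878.77

Periodic rate i = 0.0305/4 = 0.007625; n = 23 × 4 = 92 periods.
FV = PV·(1+i)^n = 6,900 × 2.011416 = 13,878.7718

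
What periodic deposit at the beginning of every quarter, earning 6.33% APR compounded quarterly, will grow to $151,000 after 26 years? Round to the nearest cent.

$571.13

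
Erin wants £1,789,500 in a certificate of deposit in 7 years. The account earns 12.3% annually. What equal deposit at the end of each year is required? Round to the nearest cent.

£175,740.06

PMT = 1.7895e+06 / ( [(1+0.123)^7 − 1] / 0.123 ) = 1.7895e+06 / 10.182652 = 175,740.0638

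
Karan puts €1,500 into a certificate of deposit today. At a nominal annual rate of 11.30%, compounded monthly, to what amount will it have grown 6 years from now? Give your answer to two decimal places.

€2,945.54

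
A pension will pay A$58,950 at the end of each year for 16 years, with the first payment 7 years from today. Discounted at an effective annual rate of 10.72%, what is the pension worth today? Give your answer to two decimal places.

Value one period before first payment (t=6): 58950 × [1 − (1+0.1072)^(−16)] / 0.1072 = 58950 × 7.499467 = 442,093.5527
PV₀ = 442,093.5527 / (1+0.1072)^6 = 442,093.5527 / 1.842284 = 239,970.4239

A$239,970.42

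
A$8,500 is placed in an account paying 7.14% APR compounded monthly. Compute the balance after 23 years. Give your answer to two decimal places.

A$43,702.26

i = 0.0714/12 = 0.00595 per month; n = 23·12 = 276.
8,500 × (1+0.00595)^276 = 8,500 × 5.141443 = 43,702.2641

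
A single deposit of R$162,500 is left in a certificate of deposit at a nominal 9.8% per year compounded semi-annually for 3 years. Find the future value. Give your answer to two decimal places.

With 2 periods per year: i = 0.049, n = 6.
FV = PV·(1+i)^n = 162,500 × 1.332456 = 216,524.1261

R$216,524.13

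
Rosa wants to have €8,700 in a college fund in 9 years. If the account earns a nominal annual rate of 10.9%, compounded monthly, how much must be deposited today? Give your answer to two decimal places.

i = 0.109/12 = 0.00908333 per month; n = 9·12 = 108.
PV = FV·(1+i)^(−n) = 8,700 × 0.376600 = 3,276.4208

€3,276.42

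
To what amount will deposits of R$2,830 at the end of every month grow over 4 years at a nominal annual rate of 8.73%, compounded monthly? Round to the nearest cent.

With 12 periods per year: i = 0.007275, n = 48.
FV = PMT · [(1+i)^n − 1] / i = 2830 · 57.201579 = 161,880.4694

R$161,880.47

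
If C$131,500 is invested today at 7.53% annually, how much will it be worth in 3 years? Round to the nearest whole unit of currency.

C$163,499

131,500 × (1+0.0753)^3 = 131,500 × 1.243337 = 163,498.8455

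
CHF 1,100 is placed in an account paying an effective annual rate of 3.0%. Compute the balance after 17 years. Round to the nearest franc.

CHF 1,818

FV = 1,100 × (1 + 0.03)^17 = 1,818.1324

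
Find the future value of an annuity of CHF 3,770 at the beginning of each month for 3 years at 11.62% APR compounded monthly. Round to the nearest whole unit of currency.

CHF 163,021

i = 0.1162/12 = 0.00968333 per month; n = 3·12 = 36.
FV = PMT · [(1+i)^n − 1] / i × (1+i) = 3770 · 43.241676 = 163,021.1175
(annuity-due: payments at period start, so ×(1+i).)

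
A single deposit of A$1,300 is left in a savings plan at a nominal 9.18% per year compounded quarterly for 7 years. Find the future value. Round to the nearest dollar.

A$2,454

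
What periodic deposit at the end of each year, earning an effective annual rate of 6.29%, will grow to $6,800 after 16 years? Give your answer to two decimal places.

$258.62

PMT = 6800 / ( [(1+0.0629)^16 − 1] / 0.0629 ) = 6800 / 26.293531 = 258.6187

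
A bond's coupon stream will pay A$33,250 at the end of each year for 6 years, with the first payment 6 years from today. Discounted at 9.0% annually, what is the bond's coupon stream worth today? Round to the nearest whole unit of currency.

A$96,942

Value one period before first payment (t=5): 33250 × [1 − (1+0.09)^(−6)] / 0.09 = 33250 × 4.485919 = 149,156.7931
PV₀ = 149,156.7931 / (1+0.09)^5 = 149,156.7931 / 1.538624 = 96,941.6813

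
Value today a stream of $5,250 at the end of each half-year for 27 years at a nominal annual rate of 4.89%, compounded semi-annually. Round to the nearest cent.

$156,462.78

Periodic rate i = 0.0489/2 = 0.02445; n = 27 × 2 = 54 periods.
PV = PMT · [1 − (1+i)^(−n)] / i = 5250 · 29.802434 = 156,462.7790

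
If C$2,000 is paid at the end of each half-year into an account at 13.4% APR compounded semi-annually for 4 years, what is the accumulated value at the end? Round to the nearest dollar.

Periodic rate i = 0.134/2 = 0.067; n = 4 × 2 = 8 periods.
Accumulation factor s(8|0.067) = 10.149604; FV = 2000 × 10.149604 = 20,299.2088

C$20,299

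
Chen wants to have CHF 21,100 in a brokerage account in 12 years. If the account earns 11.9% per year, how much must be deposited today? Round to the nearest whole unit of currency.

PV = 21,100 / (1 + 0.119)^12 = 21,100 / 3.854438 = 5,474.2095

CHF 5,474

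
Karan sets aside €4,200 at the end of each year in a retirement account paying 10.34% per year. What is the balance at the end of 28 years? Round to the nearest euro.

€598,015

Accumulation factor s(28|0.1034) = 142.384585; FV = 4200 × 142.384585 = 598,015.2577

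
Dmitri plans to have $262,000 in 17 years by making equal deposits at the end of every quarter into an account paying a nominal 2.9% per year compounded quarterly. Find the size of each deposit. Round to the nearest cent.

$2,994.59

Periodic rate i = 0.029/4 = 0.00725; n = 17 × 4 = 68 periods.
FV-annuity factor = 87.491208; PMT = 262000 / 87.491208 = 2,994.5866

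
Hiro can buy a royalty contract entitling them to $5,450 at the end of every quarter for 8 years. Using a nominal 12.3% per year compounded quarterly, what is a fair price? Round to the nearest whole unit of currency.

i = 0.123/4 = 0.03075 per quarter; n = 8·4 = 32.
Annuity factor a(32|0.03075) = 20.182236; PV = 5450 × 20.182236 = 109,993.1888

$109,993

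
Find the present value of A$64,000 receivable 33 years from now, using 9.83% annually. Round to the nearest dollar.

A$2,900

Discount factor = (1+0.0983)^(−33) = 0.045311; PV = 64,000 × 0.045311 = 2,899.9300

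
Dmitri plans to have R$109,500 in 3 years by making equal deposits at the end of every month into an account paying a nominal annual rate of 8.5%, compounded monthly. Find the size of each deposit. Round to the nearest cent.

i = 0.085/12 = 0.00708333 per month; n = 3·12 = 36.
PMT = 109500 / ( [(1+0.00708333)^36 − 1] / 0.00708333 ) = 109500 / 40.842659 = 2,681.0203

R$2,681.02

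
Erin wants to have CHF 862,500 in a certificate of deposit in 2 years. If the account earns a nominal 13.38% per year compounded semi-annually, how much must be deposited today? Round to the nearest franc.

With 2 periods per year: i = 0.0669, n = 4.
PV = FV·(1+i)^(−n) = 862,500 × 0.771801 = 665,678.0598

CHF 665,678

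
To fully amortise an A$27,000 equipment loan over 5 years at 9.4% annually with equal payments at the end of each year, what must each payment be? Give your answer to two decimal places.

A$7,013.69

PMT = 27000 / ( [1 − (1+0.094)^(−5)] / 0.094 ) = 27000 / 3.849615 = 7,013.6888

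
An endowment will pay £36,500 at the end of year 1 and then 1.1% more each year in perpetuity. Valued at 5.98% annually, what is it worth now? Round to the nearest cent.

£747,950.82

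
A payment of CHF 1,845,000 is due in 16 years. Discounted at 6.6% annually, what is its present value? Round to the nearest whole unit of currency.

CHF 663,561

PV = FV·(1+i)^(−n) = 1,845,000 × 0.359654 = 663,561.3705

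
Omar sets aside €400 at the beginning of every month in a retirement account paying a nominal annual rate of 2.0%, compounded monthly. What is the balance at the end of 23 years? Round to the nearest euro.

€140,266

With 12 periods per year: i = 0.00166667, n = 276.
FV = PMT · [(1+i)^n − 1] / i × (1+i) = 400 · 350.663996 = 140,265.5982
Payments are at the start of each period, so multiply by (1+i).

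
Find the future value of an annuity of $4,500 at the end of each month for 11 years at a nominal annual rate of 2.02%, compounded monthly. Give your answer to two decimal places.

i = 0.0202/12 = 0.00168333 per month; n = 11·12 = 132.
FV = PMT · [(1+i)^n − 1] / i = 4500 · 147.675949 = 664,541.7725

$664,541.77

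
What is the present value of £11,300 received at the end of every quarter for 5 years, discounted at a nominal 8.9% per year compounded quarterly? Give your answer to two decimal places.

Periodic rate i = 0.089/4 = 0.02225; n = 5 × 4 = 20 periods.
Annuity factor a(20|0.02225) = 16.001883; PV = 11300 × 16.001883 = 180,821.2757

£180,821.28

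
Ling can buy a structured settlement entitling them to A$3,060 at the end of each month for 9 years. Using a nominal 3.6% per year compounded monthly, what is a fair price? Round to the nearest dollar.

Periodic rate i = 0.036/12 = 0.003; n = 9 × 12 = 108 periods.
PV = 3060 × [1 − (1+0.003)^(−108)] / 0.003 = 3060 × 92.132958 = 281,926.8518

A$281,927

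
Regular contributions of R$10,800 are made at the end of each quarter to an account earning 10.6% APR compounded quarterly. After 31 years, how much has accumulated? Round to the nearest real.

R$10,032,156

Periodic rate i = 0.106/4 = 0.0265; n = 31 × 4 = 124 periods.
FV = PMT · [(1+i)^n − 1] / i = 10800 · 928.903312 = 10,032,155.7727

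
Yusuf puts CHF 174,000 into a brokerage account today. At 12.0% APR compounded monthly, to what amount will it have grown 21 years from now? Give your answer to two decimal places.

CHF 2,135,676.37

With 12 periods per year: i = 0.01, n = 252.
FV = 174,000 × (1 + 0.01)^252 = 2,135,676.3653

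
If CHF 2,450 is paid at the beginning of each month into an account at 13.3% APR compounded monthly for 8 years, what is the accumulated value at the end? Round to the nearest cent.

CHF 420,414.51

With 12 periods per year: i = 0.0110833, n = 96.
FV = 2450 × [(1+0.0110833)^96 − 1] / 0.0110833 × (1+i) = 2450 × 171.597761 = 420,414.5150
Payments are at the start of each period, so multiply by (1+i).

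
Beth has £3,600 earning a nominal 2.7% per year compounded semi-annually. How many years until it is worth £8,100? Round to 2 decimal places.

30.24 years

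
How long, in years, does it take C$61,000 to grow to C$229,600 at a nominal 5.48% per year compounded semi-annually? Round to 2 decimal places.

24.52 years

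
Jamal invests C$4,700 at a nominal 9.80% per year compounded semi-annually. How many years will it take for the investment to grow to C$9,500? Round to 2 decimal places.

7.36 years

Periodic rate i = 0.098/2 = 0.049.
(1+i)^n = 9500/4700 = 2.02128, so n = ln 2.02128 / ln 1.049 = 14.7109 half-years
= 14.7109/2 years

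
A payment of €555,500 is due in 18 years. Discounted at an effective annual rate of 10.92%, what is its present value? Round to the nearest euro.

€86,002

PV = FV·(1+i)^(−n) = 555,500 × 0.154818 = 86,001.6071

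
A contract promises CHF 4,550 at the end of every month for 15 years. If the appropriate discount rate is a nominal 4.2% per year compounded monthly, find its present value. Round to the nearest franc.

With 12 periods per year: i = 0.0035, n = 180.
Annuity factor a(180|0.0035) = 133.377732; PV = 4550 × 133.377732 = 606,868.6790

CHF 606,869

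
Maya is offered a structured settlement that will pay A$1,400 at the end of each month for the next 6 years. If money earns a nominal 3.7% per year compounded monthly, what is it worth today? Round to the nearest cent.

With 12 periods per year: i = 0.00308333, n = 72.
PV = 1400 × [1 − (1+0.00308333)^(−72)] / 0.00308333 = 1400 × 64.479256 = 90,270.9577

A$90,270.96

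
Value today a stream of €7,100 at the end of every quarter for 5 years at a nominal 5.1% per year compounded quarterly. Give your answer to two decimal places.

€124,644.47

With 4 periods per year: i = 0.01275, n = 20.
Annuity factor a(20|0.01275) = 17.555559; PV = 7100 × 17.555559 = 124,644.4690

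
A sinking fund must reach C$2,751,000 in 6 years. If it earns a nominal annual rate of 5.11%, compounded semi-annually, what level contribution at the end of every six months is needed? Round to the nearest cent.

With 2 periods per year: i = 0.02555, n = 12.
FV-annuity factor = 13.838521; PMT = 2.751e+06 / 13.838521 = 198,792.9273

C$198,792.93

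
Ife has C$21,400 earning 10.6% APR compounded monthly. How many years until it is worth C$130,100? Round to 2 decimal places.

17.10 years

Periodic rate i = 0.106/12 = 0.00883333.
n = ln(130100/21400) / ln(1+0.00883333) = ln(6.07944) / 0.008795 = 205.2308 months
= 205.2308/12 years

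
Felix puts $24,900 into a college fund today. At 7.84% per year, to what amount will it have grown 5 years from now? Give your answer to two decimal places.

$36,316.06

FV = PV·(1+i)^n = 24,900 × 1.458476 = 36,316.0615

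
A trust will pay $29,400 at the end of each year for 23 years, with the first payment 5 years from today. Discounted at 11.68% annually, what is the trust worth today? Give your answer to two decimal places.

PV at t=4 (ordinary 23-year annuity): 29400 × a(23|0.1168) = 29400 × 7.886925 = 231,875.5949
PV₀ = 231,875.5949 / (1+0.1168)^4 = 231,875.5949 / 1.555613 = 149,057.3583

$149,057.36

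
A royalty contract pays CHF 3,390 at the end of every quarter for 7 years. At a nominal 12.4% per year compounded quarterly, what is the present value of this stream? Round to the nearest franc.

i = 0.124/4 = 0.031 per quarter; n = 7·4 = 28.
Annuity factor a(28|0.031) = 18.536751; PV = 3390 × 18.536751 = 62,839.5869

CHF 62,840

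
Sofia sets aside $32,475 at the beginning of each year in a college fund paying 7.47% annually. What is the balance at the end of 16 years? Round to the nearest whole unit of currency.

FV = PMT · [(1+i)^n − 1] / i × (1+i) = 32475 · 31.170907 = 1,012,275.2087
(annuity-due: payments at period start, so ×(1+i).)

$1,012,275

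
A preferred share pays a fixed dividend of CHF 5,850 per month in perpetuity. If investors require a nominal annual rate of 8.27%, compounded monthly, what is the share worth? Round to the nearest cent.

CHF 848,851.27

Periodic rate i = 0.0827/12 = 0.00689167.
PV = C/r = 5850/0.00689167 = 848,851.2696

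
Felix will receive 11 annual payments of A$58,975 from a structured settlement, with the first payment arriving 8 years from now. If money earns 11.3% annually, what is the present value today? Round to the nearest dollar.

A$170,698

PV at t=7 (ordinary 11-year annuity): 58975 × a(11|0.113) = 58975 × 6.123878 = 361,155.7208
Discount back 7 years: 361,155.7208 × (1+0.113)^(−7) = 361,155.7208 × 0.472644 = 170,697.9668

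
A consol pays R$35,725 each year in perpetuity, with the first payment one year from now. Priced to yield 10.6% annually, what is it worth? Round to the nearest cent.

R$337,028.30

PV = C/r = 35725/0.106 = 337,028.3019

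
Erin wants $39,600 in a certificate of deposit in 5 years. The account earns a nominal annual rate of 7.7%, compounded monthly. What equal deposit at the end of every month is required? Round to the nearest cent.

With 12 periods per year: i = 0.00641667, n = 60.
PMT = 39600 / ( [(1+0.00641667)^60 − 1] / 0.00641667 ) = 39600 / 72.905124 = 543.1717

$543.17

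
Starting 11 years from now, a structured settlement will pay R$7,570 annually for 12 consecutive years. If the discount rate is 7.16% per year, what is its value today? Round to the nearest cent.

Value one period before first payment (t=10): 7570 × [1 − (1+0.0716)^(−12)] / 0.0716 = 7570 × 7.875397 = 59,616.7586
PV₀ = 59,616.7586 / (1+0.0716)^10 = 59,616.7586 / 1.996765 = 29,856.6660

R$29,856.67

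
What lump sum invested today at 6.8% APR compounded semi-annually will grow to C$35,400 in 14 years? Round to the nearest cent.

Periodic rate i = 0.068/2 = 0.034; n = 14 × 2 = 28 periods.
PV = 35,400 / (1 + 0.034)^28 = 35,400 / 2.550205 = 13,881.2372

C$13,881.24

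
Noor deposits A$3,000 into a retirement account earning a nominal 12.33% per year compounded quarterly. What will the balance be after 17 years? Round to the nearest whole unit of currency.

Periodic rate i = 0.1233/4 = 0.030825; n = 17 × 4 = 68 periods.
3,000 × (1+0.030825)^68 = 3,000 × 7.880905 = 23,642.7156

A$23,643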